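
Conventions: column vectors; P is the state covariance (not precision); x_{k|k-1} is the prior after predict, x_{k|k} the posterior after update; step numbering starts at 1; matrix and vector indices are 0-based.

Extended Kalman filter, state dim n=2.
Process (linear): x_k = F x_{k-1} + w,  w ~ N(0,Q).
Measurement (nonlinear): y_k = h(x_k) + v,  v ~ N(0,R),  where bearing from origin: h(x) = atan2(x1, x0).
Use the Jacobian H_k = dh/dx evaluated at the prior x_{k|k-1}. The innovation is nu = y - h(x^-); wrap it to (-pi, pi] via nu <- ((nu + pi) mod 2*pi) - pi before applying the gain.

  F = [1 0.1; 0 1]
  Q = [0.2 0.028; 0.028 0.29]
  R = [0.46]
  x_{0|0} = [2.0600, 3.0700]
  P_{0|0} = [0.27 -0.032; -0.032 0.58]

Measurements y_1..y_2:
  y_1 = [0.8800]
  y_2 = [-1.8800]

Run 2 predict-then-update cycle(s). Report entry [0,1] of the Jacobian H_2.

step 1: x^-=[2.3670, 3.0700]  P^-=[0.4694 0.0540; 0.0540 0.8700]  H_jac=[-0.2043 0.1575]  S=[0.4977]  K=[-0.1756; 0.2532]  nu=[-0.0340]  x^+=[2.3730, 3.0614]  P^+=[0.4541 0.0761; 0.0761 0.8381]
step 2: x^-=[2.6791, 3.0614]  P^-=[0.6777 0.1879; 0.1879 1.1281]  H_jac=[-0.1850 0.1619]  S=[0.5015]  K=[-0.1893; 0.2948]  nu=[-2.7319]  x^+=[3.1962, 2.2560]  P^+=[0.6597 0.2159; 0.2159 1.0845]

H_jac[0,1] = 0.1619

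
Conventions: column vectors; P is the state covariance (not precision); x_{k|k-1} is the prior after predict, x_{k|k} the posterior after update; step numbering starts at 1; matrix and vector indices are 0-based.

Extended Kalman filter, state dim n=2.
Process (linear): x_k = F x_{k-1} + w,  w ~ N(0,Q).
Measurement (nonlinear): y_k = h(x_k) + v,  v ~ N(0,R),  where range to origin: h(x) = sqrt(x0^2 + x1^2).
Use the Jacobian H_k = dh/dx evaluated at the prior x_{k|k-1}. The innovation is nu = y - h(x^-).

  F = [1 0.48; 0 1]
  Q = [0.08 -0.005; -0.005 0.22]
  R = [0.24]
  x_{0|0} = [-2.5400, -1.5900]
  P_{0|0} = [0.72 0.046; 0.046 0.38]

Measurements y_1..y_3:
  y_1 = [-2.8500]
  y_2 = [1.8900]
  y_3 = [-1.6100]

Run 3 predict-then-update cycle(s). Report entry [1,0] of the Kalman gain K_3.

K[1,0] = 0.5686

step 1: x^-=[-3.3032, -1.5900]  P^-=[0.9317 0.2234; 0.2234 0.6000]  H_jac=[-0.9010 -0.4337]  S=[1.2839]  K=[-0.7293; -0.3595]  nu=[-6.5160]  x^+=[1.4491, 0.7523]  P^+=[0.2488 -0.1132; -0.1132 0.4341]
step 2: x^-=[1.8102, 0.7523]  P^-=[0.3201 0.0902; 0.0902 0.6541]  H_jac=[0.9234 0.3838]  S=[0.6732]  K=[0.4905; 0.4965]  nu=[-0.0703]  x^+=[1.7757, 0.7174]  P^+=[0.1581 -0.0738; -0.0738 0.4881]
step 3: x^-=[2.1201, 0.7174]  P^-=[0.2798 0.1555; 0.1555 0.7081]  H_jac=[0.9472 0.3205]  S=[0.6582]  K=[0.4783; 0.5686]  nu=[-3.8481]  x^+=[0.2793, -1.4708]  P^+=[0.1292 -0.0235; -0.0235 0.4953]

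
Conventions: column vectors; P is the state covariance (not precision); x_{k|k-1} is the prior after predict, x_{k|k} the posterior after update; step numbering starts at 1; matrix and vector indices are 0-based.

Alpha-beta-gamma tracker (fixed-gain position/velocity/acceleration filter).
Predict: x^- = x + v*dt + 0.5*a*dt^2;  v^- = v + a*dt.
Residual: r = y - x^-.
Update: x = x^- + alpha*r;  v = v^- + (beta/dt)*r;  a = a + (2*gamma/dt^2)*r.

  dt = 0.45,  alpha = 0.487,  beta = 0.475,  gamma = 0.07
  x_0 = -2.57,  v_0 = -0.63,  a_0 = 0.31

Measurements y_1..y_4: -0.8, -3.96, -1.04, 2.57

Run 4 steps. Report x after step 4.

x_post = 0.5034

step 1: x_pred=-2.8221  r=2.0221  x^+=-1.8373  v^+=1.6440  a^+=1.7080
step 2: x_pred=-0.9246  r=-3.0354  x^+=-2.4029  v^+=-0.7914  a^+=-0.3905
step 3: x_pred=-2.7985  r=1.7585  x^+=-1.9421  v^+=0.8891  a^+=0.8253
step 4: x_pred=-1.4585  r=4.0285  x^+=0.5034  v^+=5.5127  a^+=3.6104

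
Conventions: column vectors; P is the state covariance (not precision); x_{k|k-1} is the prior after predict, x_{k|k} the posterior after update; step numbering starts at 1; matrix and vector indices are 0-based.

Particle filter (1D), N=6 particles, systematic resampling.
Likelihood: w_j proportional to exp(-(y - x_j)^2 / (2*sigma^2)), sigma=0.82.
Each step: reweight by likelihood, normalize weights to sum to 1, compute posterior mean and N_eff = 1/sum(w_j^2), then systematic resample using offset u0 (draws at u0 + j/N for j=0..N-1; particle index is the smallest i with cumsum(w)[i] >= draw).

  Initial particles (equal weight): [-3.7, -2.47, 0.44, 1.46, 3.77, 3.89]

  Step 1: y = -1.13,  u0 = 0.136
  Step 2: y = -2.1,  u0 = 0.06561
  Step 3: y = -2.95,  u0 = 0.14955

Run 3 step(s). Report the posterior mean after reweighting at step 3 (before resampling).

post_mean = -2.4700

step 1: w=[0.0168, 0.6017, 0.3658, 0.0156, 0.0000, 0.0000]  mean=-1.3649  Neff=2.0143  idx=[1, 1, 1, 2, 2, 2]
step 2: w=[0.3303, 0.3303, 0.3303, 0.0030, 0.0030, 0.0030]  mean=-2.4437  Neff=3.0548  idx=[0, 0, 1, 1, 2, 2]
step 3: w=[0.1667, 0.1667, 0.1667, 0.1667, 0.1667, 0.1667]  mean=-2.4700  Neff=6.0000  idx=[0, 1, 2, 3, 4, 5]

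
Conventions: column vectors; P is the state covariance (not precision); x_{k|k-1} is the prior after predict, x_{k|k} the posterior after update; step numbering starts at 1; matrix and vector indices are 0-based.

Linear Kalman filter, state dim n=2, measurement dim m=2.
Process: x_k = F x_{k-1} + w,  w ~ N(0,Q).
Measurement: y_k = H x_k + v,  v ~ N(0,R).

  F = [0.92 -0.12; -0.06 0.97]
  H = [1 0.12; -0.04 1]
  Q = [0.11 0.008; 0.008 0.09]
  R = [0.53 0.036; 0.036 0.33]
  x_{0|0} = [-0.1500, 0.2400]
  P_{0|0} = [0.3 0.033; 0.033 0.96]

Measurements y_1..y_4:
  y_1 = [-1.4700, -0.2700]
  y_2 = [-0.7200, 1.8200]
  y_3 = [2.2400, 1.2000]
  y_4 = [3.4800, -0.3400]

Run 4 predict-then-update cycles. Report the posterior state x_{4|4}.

x_post = [1.2367, 0.3676]

step 1: x^-=[-0.1668, 0.2418]  P^-=[0.3705 -0.0906; -0.0906 0.9905]  S=[0.8930 0.0499; 0.0499 1.3283]  K=[0.4080 -0.0947; -0.0102 0.7488]  nu=[-1.3322, -0.5185]  x^+=[-0.6612, -0.1329]  P^+=[0.2138 -0.0080; -0.0080 0.2464]
step 2: x^-=[-0.5924, -0.0892]  P^-=[0.2963 -0.0397; -0.0397 0.3235]  S=[0.8214 0.0235; 0.0235 0.6572]  K=[0.3575 -0.0912; -0.0152 0.4953]  nu=[-0.1169, 1.8855]  x^+=[-0.8061, 0.8464]  P^+=[0.1874 -0.0097; -0.0097 0.1625]
step 3: x^-=[-0.8432, 0.8694]  P^-=[0.2731 -0.0300; -0.0300 0.2447]  S=[0.7994 0.0246; 0.0246 0.5775]  K=[0.3397 -0.0853; -0.0139 0.4264]  nu=[2.9789, 0.2969]  x^+=[0.1434, 0.9545]  P^+=[0.1780 -0.0088; -0.0088 0.1398]
step 4: x^-=[0.0174, 0.9173]  P^-=[0.2646 -0.0260; -0.0260 0.2233]  S=[0.7916 0.0263; 0.0263 0.5558]  K=[0.3331 -0.0816; -0.0125 0.4042]  nu=[3.3525, -1.2566]  x^+=[1.2367, 0.3676]  P^+=[0.1745 -0.0080; -0.0080 0.1326]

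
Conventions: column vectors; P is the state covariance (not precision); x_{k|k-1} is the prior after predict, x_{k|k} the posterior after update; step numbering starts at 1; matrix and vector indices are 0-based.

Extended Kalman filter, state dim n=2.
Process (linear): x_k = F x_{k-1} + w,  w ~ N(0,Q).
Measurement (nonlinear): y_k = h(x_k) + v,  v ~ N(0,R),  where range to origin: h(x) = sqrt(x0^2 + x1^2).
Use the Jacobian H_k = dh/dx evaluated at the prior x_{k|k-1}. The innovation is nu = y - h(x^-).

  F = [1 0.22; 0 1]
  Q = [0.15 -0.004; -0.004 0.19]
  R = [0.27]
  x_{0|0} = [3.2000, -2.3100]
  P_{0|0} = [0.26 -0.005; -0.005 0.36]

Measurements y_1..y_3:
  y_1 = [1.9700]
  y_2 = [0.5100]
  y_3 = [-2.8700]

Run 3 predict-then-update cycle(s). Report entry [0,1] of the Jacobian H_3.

H_jac[0,1] = -0.7634

step 1: x^-=[2.6918, -2.3100]  P^-=[0.4252 0.0702; 0.0702 0.5500]  H_jac=[0.7589 -0.6512]  S=[0.6788]  K=[0.4081; -0.4492]  nu=[-1.5771]  x^+=[2.0482, -1.6015]  P^+=[0.3122 0.1946; 0.1946 0.4130]
step 2: x^-=[1.6959, -1.6015]  P^-=[0.5678 0.2815; 0.2815 0.6030]  H_jac=[0.7270 -0.6866]  S=[0.5734]  K=[0.3829; -0.3652]  nu=[-1.8226]  x^+=[0.9980, -0.9360]  P^+=[0.4837 0.3617; 0.3617 0.5266]
step 3: x^-=[0.7921, -0.9360]  P^-=[0.8184 0.4735; 0.4735 0.7166]  H_jac=[0.6460 -0.7634]  S=[0.5621]  K=[0.2974; -0.4290]  nu=[-4.0962]  x^+=[-0.4263, 0.8213]  P^+=[0.7686 0.5452; 0.5452 0.6131]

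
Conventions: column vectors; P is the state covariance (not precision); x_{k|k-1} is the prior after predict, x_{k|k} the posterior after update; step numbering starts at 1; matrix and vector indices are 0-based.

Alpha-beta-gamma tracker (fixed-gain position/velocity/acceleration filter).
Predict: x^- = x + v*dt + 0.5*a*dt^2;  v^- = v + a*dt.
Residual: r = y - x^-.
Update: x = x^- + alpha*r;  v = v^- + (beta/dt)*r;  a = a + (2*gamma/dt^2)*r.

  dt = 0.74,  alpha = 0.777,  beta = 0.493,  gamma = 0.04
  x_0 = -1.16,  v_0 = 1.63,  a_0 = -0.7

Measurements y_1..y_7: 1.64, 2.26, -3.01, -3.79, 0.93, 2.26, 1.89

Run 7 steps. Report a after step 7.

step 1: x_pred=-0.1455  r=1.7855  x^+=1.2418  v^+=2.3015  a^+=-0.4392
step 2: x_pred=2.8247  r=-0.5647  x^+=2.3859  v^+=1.6003  a^+=-0.5217
step 3: x_pred=3.4273  r=-6.4373  x^+=-1.5745  v^+=-3.0744  a^+=-1.4621
step 4: x_pred=-4.2498  r=0.4598  x^+=-3.8925  v^+=-3.8500  a^+=-1.3949
step 5: x_pred=-7.1235  r=8.0535  x^+=-0.8659  v^+=0.4831  a^+=-0.2184
step 6: x_pred=-0.5682  r=2.8282  x^+=1.6293  v^+=2.2057  a^+=0.1948
step 7: x_pred=3.3149  r=-1.4249  x^+=2.2077  v^+=1.4006  a^+=-0.0134

a_post = -0.0134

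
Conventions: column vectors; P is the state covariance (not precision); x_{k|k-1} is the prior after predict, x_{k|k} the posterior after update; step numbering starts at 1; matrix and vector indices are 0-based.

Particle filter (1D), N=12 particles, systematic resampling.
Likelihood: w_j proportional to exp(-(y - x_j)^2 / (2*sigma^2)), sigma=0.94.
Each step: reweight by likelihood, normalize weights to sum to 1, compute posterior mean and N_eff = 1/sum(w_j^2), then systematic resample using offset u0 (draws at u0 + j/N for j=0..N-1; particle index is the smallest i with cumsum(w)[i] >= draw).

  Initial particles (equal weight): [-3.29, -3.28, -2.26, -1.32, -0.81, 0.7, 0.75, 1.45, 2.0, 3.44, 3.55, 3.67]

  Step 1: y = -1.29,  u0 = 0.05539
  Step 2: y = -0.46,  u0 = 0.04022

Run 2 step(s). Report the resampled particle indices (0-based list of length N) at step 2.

resampled_idx = [2, 3, 4, 5, 6, 7, 7, 8, 9, 9, 10, 11]

step 1: w=[0.0360, 0.0368, 0.2030, 0.3455, 0.3035, 0.0368, 0.0328, 0.0049, 0.0008, 0.0000, 0.0000, 0.0000]  mean=-1.3406  Neff=3.8791  idx=[1, 2, 2, 3, 3, 3, 3, 4, 4, 4, 4, 6]
step 2: w=[0.0016, 0.0224, 0.0224, 0.0923, 0.0923, 0.0923, 0.0923, 0.1308, 0.1308, 0.1308, 0.1308, 0.0612]  mean=-0.9716  Neff=9.3220  idx=[2, 3, 4, 5, 6, 7, 7, 8, 9, 9, 10, 11]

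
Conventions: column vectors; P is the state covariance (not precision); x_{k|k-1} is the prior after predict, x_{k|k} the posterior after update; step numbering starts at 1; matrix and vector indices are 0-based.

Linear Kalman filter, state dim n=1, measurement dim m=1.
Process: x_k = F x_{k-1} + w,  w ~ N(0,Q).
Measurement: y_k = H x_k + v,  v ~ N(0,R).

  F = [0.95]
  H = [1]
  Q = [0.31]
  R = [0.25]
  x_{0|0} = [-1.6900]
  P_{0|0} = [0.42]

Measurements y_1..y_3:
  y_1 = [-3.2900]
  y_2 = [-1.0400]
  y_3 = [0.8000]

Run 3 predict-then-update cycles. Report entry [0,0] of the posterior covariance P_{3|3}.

step 1: x^-=[-1.6055]  P^-=[0.6890]  S=[0.9390]  K=[0.7338]  nu=[-1.6845]  x^+=[-2.8415]  P^+=[0.1834]
step 2: x^-=[-2.6995]  P^-=[0.4756]  S=[0.7256]  K=[0.6554]  nu=[1.6595]  x^+=[-1.6118]  P^+=[0.1639]
step 3: x^-=[-1.5312]  P^-=[0.4579]  S=[0.7079]  K=[0.6468]  nu=[2.3312]  x^+=[-0.0233]  P^+=[0.1617]

P_post[0,0] = 0.1617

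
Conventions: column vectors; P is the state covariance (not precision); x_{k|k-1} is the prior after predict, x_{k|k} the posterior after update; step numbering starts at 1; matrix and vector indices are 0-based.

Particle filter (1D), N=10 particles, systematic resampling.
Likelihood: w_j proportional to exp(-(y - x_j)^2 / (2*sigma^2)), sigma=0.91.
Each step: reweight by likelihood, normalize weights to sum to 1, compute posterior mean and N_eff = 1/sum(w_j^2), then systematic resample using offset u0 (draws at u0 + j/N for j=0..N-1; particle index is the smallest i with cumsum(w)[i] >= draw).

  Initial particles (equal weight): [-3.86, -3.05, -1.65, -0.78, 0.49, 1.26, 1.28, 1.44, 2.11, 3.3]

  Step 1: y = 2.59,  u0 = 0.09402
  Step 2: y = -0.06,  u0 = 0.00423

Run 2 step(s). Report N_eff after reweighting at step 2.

N_eff = 5.0258

step 1: w=[0.0000, 0.0000, 0.0000, 0.0004, 0.0247, 0.1216, 0.1255, 0.1592, 0.3078, 0.2609]  mean=2.0652  Neff=4.5603  idx=[5, 6, 7, 7, 8, 8, 8, 9, 9, 9]
step 2: w=[0.2532, 0.2452, 0.1863, 0.1863, 0.0422, 0.0422, 0.0422, 0.0008, 0.0008, 0.0008]  mean=1.4445  Neff=5.0258  idx=[0, 0, 0, 1, 1, 2, 2, 3, 3, 4]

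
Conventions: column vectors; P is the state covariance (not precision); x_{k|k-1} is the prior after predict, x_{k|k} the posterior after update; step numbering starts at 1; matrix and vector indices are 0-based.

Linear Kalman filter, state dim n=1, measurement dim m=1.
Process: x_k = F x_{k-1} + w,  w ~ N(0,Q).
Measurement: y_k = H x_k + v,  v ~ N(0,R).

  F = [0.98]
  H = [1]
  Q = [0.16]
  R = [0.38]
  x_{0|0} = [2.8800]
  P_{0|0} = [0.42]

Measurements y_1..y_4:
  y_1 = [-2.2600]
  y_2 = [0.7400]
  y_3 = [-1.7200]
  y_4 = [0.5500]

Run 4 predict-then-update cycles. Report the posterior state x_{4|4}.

x_post = [-0.0975]

step 1: x^-=[2.8224]  P^-=[0.5634]  S=[0.9434]  K=[0.5972]  nu=[-5.0824]  x^+=[-0.2127]  P^+=[0.2269]
step 2: x^-=[-0.2085]  P^-=[0.3779]  S=[0.7579]  K=[0.4986]  nu=[0.9485]  x^+=[0.2645]  P^+=[0.1895]
step 3: x^-=[0.2592]  P^-=[0.3420]  S=[0.7220]  K=[0.4737]  nu=[-1.9792]  x^+=[-0.6783]  P^+=[0.1800]
step 4: x^-=[-0.6647]  P^-=[0.3329]  S=[0.7129]  K=[0.4669]  nu=[1.2147]  x^+=[-0.0975]  P^+=[0.1774]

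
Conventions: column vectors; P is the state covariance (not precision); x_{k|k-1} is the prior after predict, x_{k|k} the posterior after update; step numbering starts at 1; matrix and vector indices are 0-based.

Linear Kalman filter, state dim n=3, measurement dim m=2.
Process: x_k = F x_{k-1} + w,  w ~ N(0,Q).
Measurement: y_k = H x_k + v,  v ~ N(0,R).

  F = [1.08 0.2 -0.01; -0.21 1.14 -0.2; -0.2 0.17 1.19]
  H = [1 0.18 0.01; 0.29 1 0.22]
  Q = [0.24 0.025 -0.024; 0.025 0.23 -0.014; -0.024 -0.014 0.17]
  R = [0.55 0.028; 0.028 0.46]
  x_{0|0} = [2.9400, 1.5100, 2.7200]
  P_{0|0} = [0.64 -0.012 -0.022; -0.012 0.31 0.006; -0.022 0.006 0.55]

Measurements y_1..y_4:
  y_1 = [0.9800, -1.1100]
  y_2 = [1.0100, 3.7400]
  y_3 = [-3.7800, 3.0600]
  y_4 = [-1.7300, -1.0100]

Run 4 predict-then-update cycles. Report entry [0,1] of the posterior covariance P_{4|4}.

P_post[0,1] = -0.0572

step 1: x^-=[3.4500, 0.5600, 2.9055]  P^-=[0.9942 -0.0582 -0.1869; -0.0582 0.6843 -0.0422; -0.1869 -0.0422 0.9971]  S=[1.5416 0.3367; 0.3367 1.1999]  K=[0.6418 -0.0226; -0.0830 0.5717; -0.1513 0.1449]  nu=[-2.5999, -3.3097]  x^+=[1.8561, -1.1164, 2.8193]  P^+=[0.3683 -0.0848 -0.0657; -0.0848 0.3134 -0.1278; -0.0657 -0.1278 0.9514]
step 2: x^-=[1.7531, -2.2264, 2.7939]  P^-=[0.6475 -0.0654 -0.2311; -0.0654 0.7849 -0.2972; -0.2311 -0.2972 1.5264]  S=[1.1939 0.2254; 0.2254 1.1751]  K=[0.5386 -0.0424; -0.0534 0.6064; -0.2294 0.0198]  nu=[-0.3703, 4.8433]  x^+=[1.3483, 0.7306, 2.9749]  P^+=[0.3094 -0.0750 -0.0873; -0.0750 0.3640 -0.2943; -0.0873 -0.2943 1.4651]
step 3: x^-=[1.5725, -0.0453, 3.3947]  P^-=[0.5863 -0.0146 -0.2885; -0.0146 0.9380 -0.6304; -0.2885 -0.6304 2.1952]  S=[1.1536 0.2608; 0.2608 1.2309]  K=[0.5110 -0.0336; -0.0187 0.6499; -0.3014 -0.1239]  nu=[-5.3783, 1.9024]  x^+=[-1.2397, 1.2914, 4.7803]  P^+=[0.2926 -0.0635 -0.1021; -0.0635 0.4240 -0.4873; -0.1021 -0.4873 2.0520]
step 4: x^-=[-1.1284, 0.7765, 6.1560]  P^-=[0.5751 0.0308 -0.3529; 0.0308 1.1201 -1.0142; -0.3529 -1.0142 2.9556]  S=[1.1621 0.3063; 0.3063 1.2981]  K=[0.5036 -0.0265; 0.0078 0.6960; -0.3632 -0.2735]  nu=[-0.8029, -2.8136]  x^+=[-1.4584, -1.1881, 7.2171]  P^+=[0.2876 -0.0572 -0.1104; -0.0572 0.4878 -0.6857; -0.1104 -0.6857 2.6443]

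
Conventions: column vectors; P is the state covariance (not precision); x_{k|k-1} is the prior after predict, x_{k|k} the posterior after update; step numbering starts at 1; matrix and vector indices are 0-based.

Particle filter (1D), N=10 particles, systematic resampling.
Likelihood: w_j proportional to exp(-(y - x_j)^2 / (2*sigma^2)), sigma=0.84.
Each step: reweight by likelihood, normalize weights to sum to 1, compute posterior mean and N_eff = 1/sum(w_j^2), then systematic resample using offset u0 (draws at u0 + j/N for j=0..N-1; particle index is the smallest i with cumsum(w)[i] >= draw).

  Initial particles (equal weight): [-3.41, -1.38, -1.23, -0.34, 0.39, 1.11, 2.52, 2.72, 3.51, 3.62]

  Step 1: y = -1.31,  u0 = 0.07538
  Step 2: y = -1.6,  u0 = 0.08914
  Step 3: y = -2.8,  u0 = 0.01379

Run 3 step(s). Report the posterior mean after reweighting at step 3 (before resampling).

step 1: w=[0.0163, 0.3699, 0.3695, 0.1906, 0.0479, 0.0059, 0.0000, 0.0000, 0.0000, 0.0000]  mean=-1.0601  Neff=3.2026  idx=[1, 1, 1, 1, 2, 2, 2, 3, 3, 4]
step 2: w=[0.1324, 0.1324, 0.1324, 0.1324, 0.1244, 0.1244, 0.1244, 0.0445, 0.0445, 0.0083]  mean=-1.2168  Neff=8.2947  idx=[0, 1, 2, 2, 3, 4, 5, 6, 6, 8]
step 3: w=[0.1255, 0.1255, 0.1255, 0.1255, 0.1255, 0.0913, 0.0913, 0.0913, 0.0913, 0.0072]  mean=-1.3177  Neff=8.9154  idx=[0, 0, 1, 2, 3, 4, 4, 5, 7, 8]

post_mean = -1.3177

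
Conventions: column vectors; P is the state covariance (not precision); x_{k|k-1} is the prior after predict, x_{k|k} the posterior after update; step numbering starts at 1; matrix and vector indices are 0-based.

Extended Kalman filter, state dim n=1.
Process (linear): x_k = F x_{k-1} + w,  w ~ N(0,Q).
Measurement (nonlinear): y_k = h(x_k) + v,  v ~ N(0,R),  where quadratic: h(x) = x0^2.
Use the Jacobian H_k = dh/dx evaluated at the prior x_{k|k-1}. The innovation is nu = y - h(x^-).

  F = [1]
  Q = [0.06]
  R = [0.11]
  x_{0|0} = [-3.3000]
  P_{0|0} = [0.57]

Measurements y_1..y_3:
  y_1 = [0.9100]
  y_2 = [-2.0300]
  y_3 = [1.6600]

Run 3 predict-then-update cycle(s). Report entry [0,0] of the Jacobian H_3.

H_jac[0,0] = -1.0141

step 1: x^-=[-3.3000]  P^-=[0.6300]  H_jac=[-6.6000]  S=[27.5528]  K=[-0.1509]  nu=[-9.9800]  x^+=[-1.7939]  P^+=[0.0025]
step 2: x^-=[-1.7939]  P^-=[0.0625]  H_jac=[-3.5878]  S=[0.9147]  K=[-0.2452]  nu=[-5.2481]  x^+=[-0.5071]  P^+=[0.0075]
step 3: x^-=[-0.5071]  P^-=[0.0675]  H_jac=[-1.0141]  S=[0.1794]  K=[-0.3816]  nu=[1.4029]  x^+=[-1.0424]  P^+=[0.0414]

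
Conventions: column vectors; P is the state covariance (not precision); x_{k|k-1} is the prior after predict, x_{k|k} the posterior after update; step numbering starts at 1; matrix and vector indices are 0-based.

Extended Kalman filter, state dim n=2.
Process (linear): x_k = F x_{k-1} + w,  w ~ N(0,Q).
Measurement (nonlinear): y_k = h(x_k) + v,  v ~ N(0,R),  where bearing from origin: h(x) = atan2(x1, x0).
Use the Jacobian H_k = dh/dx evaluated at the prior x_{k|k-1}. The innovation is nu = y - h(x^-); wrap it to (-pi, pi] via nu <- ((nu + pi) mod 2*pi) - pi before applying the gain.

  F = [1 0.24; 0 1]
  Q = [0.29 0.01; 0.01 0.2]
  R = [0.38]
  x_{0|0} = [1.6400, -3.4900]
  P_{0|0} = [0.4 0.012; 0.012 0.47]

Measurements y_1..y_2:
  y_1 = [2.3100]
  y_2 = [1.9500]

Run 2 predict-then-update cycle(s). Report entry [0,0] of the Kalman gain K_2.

step 1: x^-=[0.8024, -3.4900]  P^-=[0.7228 0.1348; 0.1348 0.6700]  H_jac=[0.2721 0.0626]  S=[0.4407]  K=[0.4655; 0.1783]  nu=[-2.6284]  x^+=[-0.4210, -3.9588]  P^+=[0.6273 0.0982; 0.0982 0.6560]
step 2: x^-=[-1.3711, -3.9588]  P^-=[1.0023 0.2656; 0.2656 0.8560]  H_jac=[0.2255 -0.0781]  S=[0.4268]  K=[0.4810; -0.0163]  nu=[-2.4290]  x^+=[-2.5394, -3.9192]  P^+=[0.9035 0.2690; 0.2690 0.8559]

K[0,0] = 0.4810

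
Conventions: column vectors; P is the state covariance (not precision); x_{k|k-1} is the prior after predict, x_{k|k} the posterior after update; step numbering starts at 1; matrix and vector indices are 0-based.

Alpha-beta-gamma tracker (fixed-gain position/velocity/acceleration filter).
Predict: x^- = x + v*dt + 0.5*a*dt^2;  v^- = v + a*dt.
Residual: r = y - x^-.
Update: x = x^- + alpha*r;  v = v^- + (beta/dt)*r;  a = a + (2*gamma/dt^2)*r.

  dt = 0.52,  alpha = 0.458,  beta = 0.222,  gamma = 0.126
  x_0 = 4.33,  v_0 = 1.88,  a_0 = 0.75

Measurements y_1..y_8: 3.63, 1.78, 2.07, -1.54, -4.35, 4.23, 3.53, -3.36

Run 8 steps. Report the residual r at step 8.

step 1: x_pred=5.4090  r=-1.7790  x^+=4.5942  v^+=1.5105  a^+=-0.9079
step 2: x_pred=5.2569  r=-3.4769  x^+=3.6645  v^+=-0.4460  a^+=-4.1483
step 3: x_pred=2.8717  r=-0.8017  x^+=2.5045  v^+=-2.9454  a^+=-4.8954
step 4: x_pred=0.3111  r=-1.8511  x^+=-0.5367  v^+=-6.2813  a^+=-6.6206
step 5: x_pred=-4.6981  r=0.3481  x^+=-4.5387  v^+=-9.5754  a^+=-6.2962
step 6: x_pred=-10.3691  r=14.5991  x^+=-3.6827  v^+=-6.6167  a^+=7.3095
step 7: x_pred=-6.1351  r=9.6651  x^+=-1.7085  v^+=1.3105  a^+=16.3170
step 8: x_pred=1.1790  r=-4.5390  x^+=-0.8998  v^+=7.8575  a^+=12.0868

resid = -4.5390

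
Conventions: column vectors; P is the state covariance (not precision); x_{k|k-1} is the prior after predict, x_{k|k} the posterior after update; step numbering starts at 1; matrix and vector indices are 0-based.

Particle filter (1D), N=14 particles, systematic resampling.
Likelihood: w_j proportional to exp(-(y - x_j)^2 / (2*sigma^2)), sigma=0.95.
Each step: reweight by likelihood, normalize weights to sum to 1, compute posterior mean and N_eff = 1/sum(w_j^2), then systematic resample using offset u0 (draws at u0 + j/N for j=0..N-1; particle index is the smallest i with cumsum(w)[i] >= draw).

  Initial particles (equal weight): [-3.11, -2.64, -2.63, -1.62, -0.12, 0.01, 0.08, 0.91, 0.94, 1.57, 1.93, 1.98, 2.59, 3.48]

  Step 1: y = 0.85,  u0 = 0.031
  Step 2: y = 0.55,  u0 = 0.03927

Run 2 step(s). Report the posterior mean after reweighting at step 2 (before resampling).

post_mean = 0.7100

step 1: w=[0.0000, 0.0002, 0.0002, 0.0057, 0.0990, 0.1128, 0.1201, 0.1664, 0.1660, 0.1251, 0.0874, 0.0822, 0.0312, 0.0036]  mean=0.9172  Neff=8.1110  idx=[4, 4, 5, 6, 6, 7, 7, 8, 8, 9, 9, 10, 11, 11]
step 2: w=[0.0780, 0.0780, 0.0851, 0.0885, 0.0885, 0.0931, 0.0931, 0.0920, 0.0920, 0.0562, 0.0562, 0.0348, 0.0322, 0.0322]  mean=0.7100  Neff=12.6669  idx=[0, 1, 2, 3, 3, 4, 5, 6, 7, 7, 8, 9, 10, 13]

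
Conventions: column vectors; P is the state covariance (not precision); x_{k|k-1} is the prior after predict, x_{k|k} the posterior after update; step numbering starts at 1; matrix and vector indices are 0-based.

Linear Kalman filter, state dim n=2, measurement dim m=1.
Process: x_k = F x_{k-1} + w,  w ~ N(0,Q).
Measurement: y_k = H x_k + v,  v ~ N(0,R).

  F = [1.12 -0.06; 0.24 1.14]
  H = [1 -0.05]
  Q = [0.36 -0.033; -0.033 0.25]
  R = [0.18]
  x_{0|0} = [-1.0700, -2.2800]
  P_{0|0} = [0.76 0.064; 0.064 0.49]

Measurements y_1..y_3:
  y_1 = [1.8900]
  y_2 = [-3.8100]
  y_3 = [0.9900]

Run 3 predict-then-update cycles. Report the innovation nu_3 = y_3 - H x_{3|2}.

innov = [3.5424]

step 1: x^-=[-1.0616, -2.8560]  P^-=[1.3065 0.2186; 0.2186 0.9656]  S=[1.4671]  K=[0.8831; 0.1161]  nu=[2.8088]  x^+=[1.4189, -2.5300]  P^+=[0.1624 0.0682; 0.0682 0.9458]
step 2: x^-=[1.7409, -2.5436]  P^-=[0.5579 0.0320; 0.0320 1.5259]  S=[0.7385]  K=[0.7533; -0.0599]  nu=[-5.6781]  x^+=[-2.5362, -2.2033]  P^+=[0.1389 0.0654; 0.0654 1.5232]
step 3: x^-=[-2.7084, -3.1205]  P^-=[0.5309 -0.0173; -0.0173 2.2733]  S=[0.7183]  K=[0.7403; -0.1824]  nu=[3.5424]  x^+=[-0.0860, -3.7665]  P^+=[0.1372 0.0796; 0.0796 2.2494]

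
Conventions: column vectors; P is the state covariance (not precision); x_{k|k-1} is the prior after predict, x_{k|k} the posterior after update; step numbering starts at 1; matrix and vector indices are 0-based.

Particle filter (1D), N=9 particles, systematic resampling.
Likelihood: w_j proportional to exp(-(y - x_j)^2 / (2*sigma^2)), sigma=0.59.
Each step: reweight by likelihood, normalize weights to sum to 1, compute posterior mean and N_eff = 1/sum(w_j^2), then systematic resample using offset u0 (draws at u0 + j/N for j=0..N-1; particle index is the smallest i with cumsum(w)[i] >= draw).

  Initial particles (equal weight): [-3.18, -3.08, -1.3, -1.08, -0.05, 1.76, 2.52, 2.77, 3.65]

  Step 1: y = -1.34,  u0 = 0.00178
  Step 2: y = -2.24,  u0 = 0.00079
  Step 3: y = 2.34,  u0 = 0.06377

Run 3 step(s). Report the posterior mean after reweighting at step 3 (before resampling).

step 1: w=[0.0038, 0.0064, 0.4945, 0.4498, 0.0454, 0.0000, 0.0000, 0.0000, 0.0000]  mean=-1.1629  Neff=2.2271  idx=[0, 2, 2, 2, 2, 3, 3, 3, 3]
step 2: w=[0.1416, 0.1416, 0.1416, 0.1416, 0.1416, 0.0729, 0.0729, 0.0729, 0.0729]  mean=-1.5021  Neff=8.2238  idx=[0, 0, 1, 2, 3, 3, 4, 5, 7]
step 3: w=[0.0000, 0.0000, 0.0423, 0.0423, 0.0423, 0.0423, 0.0423, 0.3941, 0.3941]  mean=-1.1266  Neff=3.1282  idx=[3, 6, 7, 7, 7, 8, 8, 8, 8]

post_mean = -1.1266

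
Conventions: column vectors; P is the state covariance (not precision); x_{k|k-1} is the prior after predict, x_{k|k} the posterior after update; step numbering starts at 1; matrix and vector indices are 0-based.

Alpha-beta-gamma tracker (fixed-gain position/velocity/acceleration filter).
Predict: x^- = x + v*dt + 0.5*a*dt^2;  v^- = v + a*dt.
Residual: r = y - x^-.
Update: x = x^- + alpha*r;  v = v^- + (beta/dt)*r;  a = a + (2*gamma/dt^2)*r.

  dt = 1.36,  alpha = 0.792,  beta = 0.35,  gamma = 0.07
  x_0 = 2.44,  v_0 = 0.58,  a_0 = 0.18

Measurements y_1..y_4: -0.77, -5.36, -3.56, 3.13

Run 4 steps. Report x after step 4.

x_post = 1.1141

step 1: x_pred=3.3953  r=-4.1653  x^+=0.0964  v^+=-0.2471  a^+=-0.1353
step 2: x_pred=-0.3648  r=-4.9952  x^+=-4.3210  v^+=-1.7166  a^+=-0.5134
step 3: x_pred=-7.1304  r=3.5704  x^+=-4.3026  v^+=-1.4960  a^+=-0.2431
step 4: x_pred=-6.5620  r=9.6920  x^+=1.1141  v^+=0.6677  a^+=0.4905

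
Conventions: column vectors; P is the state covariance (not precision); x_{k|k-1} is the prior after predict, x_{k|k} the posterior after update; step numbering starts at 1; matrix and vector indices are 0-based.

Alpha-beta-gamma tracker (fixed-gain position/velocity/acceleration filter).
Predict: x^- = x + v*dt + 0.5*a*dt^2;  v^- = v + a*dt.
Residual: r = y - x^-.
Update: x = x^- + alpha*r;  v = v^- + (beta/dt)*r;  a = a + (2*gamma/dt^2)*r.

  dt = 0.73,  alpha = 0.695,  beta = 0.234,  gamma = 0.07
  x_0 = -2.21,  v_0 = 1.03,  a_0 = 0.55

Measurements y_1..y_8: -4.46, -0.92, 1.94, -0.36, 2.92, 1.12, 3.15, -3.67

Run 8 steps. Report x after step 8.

step 1: x_pred=-1.3116  r=-3.1484  x^+=-3.4997  v^+=0.4223  a^+=-0.2771
step 2: x_pred=-3.2653  r=2.3453  x^+=-1.6353  v^+=0.9717  a^+=0.3390
step 3: x_pred=-0.8356  r=2.7756  x^+=1.0934  v^+=2.1089  a^+=1.0682
step 4: x_pred=2.9176  r=-3.2776  x^+=0.6397  v^+=1.8381  a^+=0.2071
step 5: x_pred=2.0367  r=0.8833  x^+=2.6506  v^+=2.2725  a^+=0.4392
step 6: x_pred=4.4265  r=-3.3065  x^+=2.1285  v^+=1.5332  a^+=-0.4295
step 7: x_pred=3.1333  r=0.0167  x^+=3.1449  v^+=1.2250  a^+=-0.4251
step 8: x_pred=3.9259  r=-7.5959  x^+=-1.3532  v^+=-1.5201  a^+=-2.4206

x_post = -1.3532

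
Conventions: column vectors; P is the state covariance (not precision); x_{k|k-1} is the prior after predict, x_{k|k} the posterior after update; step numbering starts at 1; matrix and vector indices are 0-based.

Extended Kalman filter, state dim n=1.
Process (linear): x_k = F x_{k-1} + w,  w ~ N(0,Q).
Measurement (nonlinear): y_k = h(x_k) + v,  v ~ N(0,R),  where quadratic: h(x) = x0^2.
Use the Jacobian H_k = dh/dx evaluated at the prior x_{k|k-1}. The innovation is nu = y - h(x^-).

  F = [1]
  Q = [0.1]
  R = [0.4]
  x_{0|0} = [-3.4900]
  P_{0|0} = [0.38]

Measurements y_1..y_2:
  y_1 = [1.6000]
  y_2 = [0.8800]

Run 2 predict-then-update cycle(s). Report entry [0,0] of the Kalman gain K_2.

step 1: x^-=[-3.4900]  P^-=[0.4800]  H_jac=[-6.9800]  S=[23.7858]  K=[-0.1409]  nu=[-10.5801]  x^+=[-1.9997]  P^+=[0.0081]
step 2: x^-=[-1.9997]  P^-=[0.1081]  H_jac=[-3.9994]  S=[2.1287]  K=[-0.2031]  nu=[-3.1189]  x^+=[-1.3664]  P^+=[0.0203]

K[0,0] = -0.2031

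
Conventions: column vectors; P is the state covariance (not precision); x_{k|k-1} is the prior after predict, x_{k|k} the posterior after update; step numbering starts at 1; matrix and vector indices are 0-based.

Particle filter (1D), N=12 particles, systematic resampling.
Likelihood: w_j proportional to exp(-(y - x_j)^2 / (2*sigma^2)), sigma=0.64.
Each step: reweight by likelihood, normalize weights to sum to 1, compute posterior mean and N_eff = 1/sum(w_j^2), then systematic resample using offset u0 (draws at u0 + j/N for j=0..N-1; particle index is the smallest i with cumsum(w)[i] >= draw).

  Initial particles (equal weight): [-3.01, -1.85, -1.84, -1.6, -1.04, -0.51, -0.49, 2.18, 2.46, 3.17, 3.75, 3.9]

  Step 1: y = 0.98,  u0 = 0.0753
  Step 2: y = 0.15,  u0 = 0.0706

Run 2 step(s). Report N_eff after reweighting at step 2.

step 1: w=[0.0000, 0.0001, 0.0002, 0.0008, 0.0176, 0.1707, 0.1835, 0.4424, 0.1770, 0.0074, 0.0002, 0.0001]  mean=1.2273  Neff=3.4452  idx=[5, 5, 6, 6, 7, 7, 7, 7, 7, 8, 8, 8]
step 2: w=[0.2423, 0.2423, 0.2501, 0.2501, 0.0027, 0.0027, 0.0027, 0.0027, 0.0027, 0.0006, 0.0006, 0.0006]  mean=-0.4583  Neff=4.1237  idx=[0, 0, 0, 1, 1, 2, 2, 2, 3, 3, 3, 4]

N_eff = 4.1237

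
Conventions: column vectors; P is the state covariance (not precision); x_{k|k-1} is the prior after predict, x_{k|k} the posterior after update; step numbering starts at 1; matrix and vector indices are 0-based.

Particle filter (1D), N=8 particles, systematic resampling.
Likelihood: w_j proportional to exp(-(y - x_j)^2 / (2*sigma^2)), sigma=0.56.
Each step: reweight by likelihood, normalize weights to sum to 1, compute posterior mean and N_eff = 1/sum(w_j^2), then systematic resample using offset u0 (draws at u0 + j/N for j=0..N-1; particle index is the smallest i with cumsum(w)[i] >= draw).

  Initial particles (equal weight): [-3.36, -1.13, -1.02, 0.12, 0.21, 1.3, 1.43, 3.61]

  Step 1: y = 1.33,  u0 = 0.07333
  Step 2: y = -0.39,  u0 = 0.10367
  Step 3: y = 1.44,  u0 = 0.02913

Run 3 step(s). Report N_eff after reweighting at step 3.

step 1: w=[0.0000, 0.0000, 0.0001, 0.0437, 0.0611, 0.4507, 0.4442, 0.0001]  mean=1.2396  Neff=2.4621  idx=[4, 5, 5, 5, 6, 6, 6, 6]
step 2: w=[0.9156, 0.0171, 0.0171, 0.0171, 0.0083, 0.0083, 0.0083, 0.0083]  mean=0.3063  Neff=1.1912  idx=[0, 0, 0, 0, 0, 0, 0, 5]
step 3: w=[0.0551, 0.0551, 0.0551, 0.0551, 0.0551, 0.0551, 0.0551, 0.6145]  mean=0.9596  Neff=2.5076  idx=[0, 2, 5, 7, 7, 7, 7, 7]

N_eff = 2.5076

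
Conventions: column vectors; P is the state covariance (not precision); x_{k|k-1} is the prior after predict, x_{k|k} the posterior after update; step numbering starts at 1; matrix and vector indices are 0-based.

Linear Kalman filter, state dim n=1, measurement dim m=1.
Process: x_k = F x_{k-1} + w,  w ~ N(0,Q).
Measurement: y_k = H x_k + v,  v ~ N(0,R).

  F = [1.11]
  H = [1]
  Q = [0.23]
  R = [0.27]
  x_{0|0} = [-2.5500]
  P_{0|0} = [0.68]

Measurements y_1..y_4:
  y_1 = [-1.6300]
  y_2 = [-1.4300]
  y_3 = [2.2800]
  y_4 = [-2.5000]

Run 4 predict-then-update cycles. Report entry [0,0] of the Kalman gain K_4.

K[0,0] = 0.6182

step 1: x^-=[-2.8305]  P^-=[1.0678]  S=[1.3378]  K=[0.7982]  nu=[1.2005]  x^+=[-1.8723]  P^+=[0.2155]
step 2: x^-=[-2.0782]  P^-=[0.4955]  S=[0.7655]  K=[0.6473]  nu=[0.6482]  x^+=[-1.6586]  P^+=[0.1748]
step 3: x^-=[-1.8411]  P^-=[0.4453]  S=[0.7153]  K=[0.6226]  nu=[4.1211]  x^+=[0.7245]  P^+=[0.1681]
step 4: x^-=[0.8042]  P^-=[0.4371]  S=[0.7071]  K=[0.6182]  nu=[-3.3042]  x^+=[-1.2383]  P^+=[0.1669]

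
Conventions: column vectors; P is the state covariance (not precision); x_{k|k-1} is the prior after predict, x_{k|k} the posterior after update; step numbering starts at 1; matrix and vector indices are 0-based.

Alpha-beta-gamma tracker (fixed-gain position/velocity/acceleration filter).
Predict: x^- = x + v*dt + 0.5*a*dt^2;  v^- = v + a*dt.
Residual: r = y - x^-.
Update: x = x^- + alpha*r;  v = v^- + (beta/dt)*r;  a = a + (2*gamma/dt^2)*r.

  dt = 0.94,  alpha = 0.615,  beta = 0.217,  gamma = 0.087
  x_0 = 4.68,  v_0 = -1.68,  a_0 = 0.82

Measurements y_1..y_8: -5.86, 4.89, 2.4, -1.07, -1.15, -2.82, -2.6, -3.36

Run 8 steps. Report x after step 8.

x_post = -2.9327

step 1: x_pred=3.4631  r=-9.3231  x^+=-2.2706  v^+=-3.0614  a^+=-1.0159
step 2: x_pred=-5.5972  r=10.4872  x^+=0.8524  v^+=-1.5954  a^+=1.0492
step 3: x_pred=-0.1837  r=2.5837  x^+=1.4053  v^+=-0.0127  a^+=1.5580
step 4: x_pred=2.0817  r=-3.1517  x^+=0.1434  v^+=0.7243  a^+=0.9374
step 5: x_pred=1.2384  r=-2.3884  x^+=-0.2305  v^+=1.0541  a^+=0.4671
step 6: x_pred=0.9667  r=-3.7867  x^+=-1.3621  v^+=0.6190  a^+=-0.2786
step 7: x_pred=-0.9034  r=-1.6966  x^+=-1.9468  v^+=-0.0346  a^+=-0.6127
step 8: x_pred=-2.2500  r=-1.1100  x^+=-2.9327  v^+=-0.8668  a^+=-0.8313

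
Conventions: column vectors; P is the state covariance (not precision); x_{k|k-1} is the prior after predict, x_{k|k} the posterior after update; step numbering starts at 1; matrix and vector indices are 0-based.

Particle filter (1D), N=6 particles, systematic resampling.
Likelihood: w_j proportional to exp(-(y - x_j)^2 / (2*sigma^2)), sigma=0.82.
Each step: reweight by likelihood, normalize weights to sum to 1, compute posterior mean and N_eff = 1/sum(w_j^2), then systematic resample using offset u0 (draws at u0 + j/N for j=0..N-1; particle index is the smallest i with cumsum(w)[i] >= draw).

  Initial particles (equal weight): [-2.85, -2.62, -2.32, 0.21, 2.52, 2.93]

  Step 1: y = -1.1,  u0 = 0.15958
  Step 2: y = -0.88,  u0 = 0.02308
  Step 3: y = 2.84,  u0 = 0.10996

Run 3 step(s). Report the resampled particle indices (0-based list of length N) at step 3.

resampled_idx = [3, 3, 4, 4, 5, 5]

step 1: w=[0.1150, 0.2012, 0.3707, 0.3130, 0.0001, 0.0000]  mean=-1.6491  Neff=3.4588  idx=[1, 2, 2, 2, 3, 3]
step 2: w=[0.0669, 0.1360, 0.1360, 0.1360, 0.2626, 0.2626]  mean=-1.0111  Neff=5.0537  idx=[0, 1, 3, 4, 4, 5]
step 3: w=[0.0000, 0.0000, 0.0000, 0.3333, 0.3333, 0.3333]  mean=0.2100  Neff=3.0000  idx=[3, 3, 4, 4, 5, 5]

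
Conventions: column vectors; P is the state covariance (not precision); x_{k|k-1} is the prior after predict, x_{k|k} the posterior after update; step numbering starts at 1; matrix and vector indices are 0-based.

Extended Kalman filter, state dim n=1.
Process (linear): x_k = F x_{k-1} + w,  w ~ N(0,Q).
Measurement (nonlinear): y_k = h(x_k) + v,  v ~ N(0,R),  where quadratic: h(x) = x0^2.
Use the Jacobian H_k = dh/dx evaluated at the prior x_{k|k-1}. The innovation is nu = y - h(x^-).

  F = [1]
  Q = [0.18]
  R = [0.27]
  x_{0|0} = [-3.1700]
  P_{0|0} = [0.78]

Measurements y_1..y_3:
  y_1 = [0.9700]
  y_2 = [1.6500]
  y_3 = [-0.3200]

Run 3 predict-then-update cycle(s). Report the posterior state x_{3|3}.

step 1: x^-=[-3.1700]  P^-=[0.9600]  H_jac=[-6.3400]  S=[38.8578]  K=[-0.1566]  nu=[-9.0789]  x^+=[-1.7479]  P^+=[0.0067]
step 2: x^-=[-1.7479]  P^-=[0.1867]  H_jac=[-3.4959]  S=[2.5514]  K=[-0.2558]  nu=[-1.4053]  x^+=[-1.3885]  P^+=[0.0198]
step 3: x^-=[-1.3885]  P^-=[0.1998]  H_jac=[-2.7770]  S=[1.8104]  K=[-0.3064]  nu=[-2.2479]  x^+=[-0.6997]  P^+=[0.0298]

x_post = [-0.6997]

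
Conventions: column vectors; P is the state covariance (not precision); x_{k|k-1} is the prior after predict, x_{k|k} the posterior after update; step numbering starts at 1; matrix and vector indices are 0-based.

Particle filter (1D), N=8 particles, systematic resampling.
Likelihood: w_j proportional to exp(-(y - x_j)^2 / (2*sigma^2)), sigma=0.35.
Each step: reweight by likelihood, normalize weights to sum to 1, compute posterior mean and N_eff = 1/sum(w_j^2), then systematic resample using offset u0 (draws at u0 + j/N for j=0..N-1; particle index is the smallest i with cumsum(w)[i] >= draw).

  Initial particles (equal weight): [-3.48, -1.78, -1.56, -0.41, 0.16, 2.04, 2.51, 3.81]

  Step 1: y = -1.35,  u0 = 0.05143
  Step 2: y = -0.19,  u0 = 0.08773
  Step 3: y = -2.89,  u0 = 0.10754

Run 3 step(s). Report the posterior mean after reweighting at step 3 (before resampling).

post_mean = -1.5600

step 1: w=[0.0000, 0.3528, 0.6268, 0.0204, 0.0001, 0.0000, 0.0000, 0.0000]  mean=-1.6141  Neff=1.9316  idx=[1, 1, 1, 2, 2, 2, 2, 2]
step 2: w=[0.0135, 0.0135, 0.0135, 0.1919, 0.1919, 0.1919, 0.1919, 0.1919]  mean=-1.5689  Neff=5.4134  idx=[3, 3, 4, 5, 5, 6, 7, 7]
step 3: w=[0.1250, 0.1250, 0.1250, 0.1250, 0.1250, 0.1250, 0.1250, 0.1250]  mean=-1.5600  Neff=8.0000  idx=[0, 1, 2, 3, 4, 5, 6, 7]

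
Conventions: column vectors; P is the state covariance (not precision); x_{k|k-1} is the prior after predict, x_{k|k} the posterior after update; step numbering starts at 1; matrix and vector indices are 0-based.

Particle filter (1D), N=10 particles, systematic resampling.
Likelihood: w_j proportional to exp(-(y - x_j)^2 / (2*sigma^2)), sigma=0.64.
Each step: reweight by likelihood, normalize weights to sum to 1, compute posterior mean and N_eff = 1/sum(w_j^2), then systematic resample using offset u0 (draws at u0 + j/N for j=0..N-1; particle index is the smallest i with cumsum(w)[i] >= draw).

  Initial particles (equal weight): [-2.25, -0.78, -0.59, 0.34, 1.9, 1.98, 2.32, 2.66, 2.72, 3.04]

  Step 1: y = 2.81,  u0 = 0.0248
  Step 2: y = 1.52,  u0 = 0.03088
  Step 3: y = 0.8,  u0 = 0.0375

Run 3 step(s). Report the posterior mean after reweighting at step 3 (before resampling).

post_mean = 1.9993

step 1: w=[0.0000, 0.0000, 0.0000, 0.0001, 0.0819, 0.0971, 0.1679, 0.2190, 0.2229, 0.2110]  mean=2.5679  Neff=5.3614  idx=[4, 5, 6, 6, 7, 7, 8, 8, 9, 9]
step 2: w=[0.2466, 0.2272, 0.1347, 0.1347, 0.0602, 0.0602, 0.0507, 0.0507, 0.0175, 0.0175]  mean=2.2459  Neff=6.1842  idx=[0, 0, 0, 1, 1, 2, 3, 3, 5, 7]
step 3: w=[0.1819, 0.1819, 0.1819, 0.1456, 0.1456, 0.0475, 0.0475, 0.0475, 0.0117, 0.0089]  mean=1.9993  Neff=6.7257  idx=[0, 0, 1, 1, 2, 2, 3, 4, 5, 7]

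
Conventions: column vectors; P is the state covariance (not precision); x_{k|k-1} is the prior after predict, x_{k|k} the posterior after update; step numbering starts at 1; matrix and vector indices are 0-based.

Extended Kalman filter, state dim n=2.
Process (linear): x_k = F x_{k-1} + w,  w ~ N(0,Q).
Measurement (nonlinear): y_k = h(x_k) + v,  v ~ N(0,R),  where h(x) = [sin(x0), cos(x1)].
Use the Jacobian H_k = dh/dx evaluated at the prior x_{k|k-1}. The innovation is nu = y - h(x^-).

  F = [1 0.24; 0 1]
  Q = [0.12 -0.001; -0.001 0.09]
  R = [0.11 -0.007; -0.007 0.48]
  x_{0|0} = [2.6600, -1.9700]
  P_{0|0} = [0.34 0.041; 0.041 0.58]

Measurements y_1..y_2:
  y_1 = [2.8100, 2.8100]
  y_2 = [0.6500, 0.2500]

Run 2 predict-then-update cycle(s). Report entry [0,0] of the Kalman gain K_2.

step 1: x^-=[2.1872, -1.9700]  P^-=[0.5131 0.1792; 0.1792 0.6700]  H_jac=[-0.5781 0.0000; 0.0000 0.9214]  S=[0.2815 -0.1025; -0.1025 1.0488]  K=[-1.0332 0.0565; -0.1595 0.5730]  nu=[1.9940, 3.1987]  x^+=[0.3076, -0.4551]  P^+=[0.1973 0.0373; 0.0373 0.2997]
step 2: x^-=[0.1984, -0.4551]  P^-=[0.3524 0.1082; 0.1082 0.3897]  H_jac=[0.9804 0.0000; 0.0000 0.4395]  S=[0.4488 0.0396; 0.0396 0.5553]  K=[0.7673 0.0309; 0.2105 0.2935]  nu=[0.4529, -0.6482]  x^+=[0.5259, -0.5500]  P^+=[0.0859 0.0215; 0.0215 0.3171]

K[0,0] = 0.7673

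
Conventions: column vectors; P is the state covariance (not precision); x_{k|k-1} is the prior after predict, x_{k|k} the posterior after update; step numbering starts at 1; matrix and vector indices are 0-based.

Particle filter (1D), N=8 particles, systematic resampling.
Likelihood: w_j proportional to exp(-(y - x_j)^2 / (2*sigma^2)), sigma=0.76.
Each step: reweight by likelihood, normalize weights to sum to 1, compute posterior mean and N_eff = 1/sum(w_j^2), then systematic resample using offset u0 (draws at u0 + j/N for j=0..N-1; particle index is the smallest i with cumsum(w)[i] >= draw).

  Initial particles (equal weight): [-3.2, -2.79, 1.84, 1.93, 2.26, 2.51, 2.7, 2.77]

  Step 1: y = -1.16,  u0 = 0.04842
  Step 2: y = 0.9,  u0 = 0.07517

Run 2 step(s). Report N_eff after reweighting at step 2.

step 1: w=[0.2125, 0.7818, 0.0032, 0.0020, 0.0003, 0.0001, 0.0000, 0.0000]  mean=-2.8506  Neff=1.5234  idx=[0, 0, 1, 1, 1, 1, 1, 1]
step 2: w=[0.0103, 0.0103, 0.1632, 0.1632, 0.1632, 0.1632, 0.1632, 0.1632]  mean=-2.7984  Neff=6.2463  idx=[2, 3, 3, 4, 5, 6, 6, 7]

N_eff = 6.2463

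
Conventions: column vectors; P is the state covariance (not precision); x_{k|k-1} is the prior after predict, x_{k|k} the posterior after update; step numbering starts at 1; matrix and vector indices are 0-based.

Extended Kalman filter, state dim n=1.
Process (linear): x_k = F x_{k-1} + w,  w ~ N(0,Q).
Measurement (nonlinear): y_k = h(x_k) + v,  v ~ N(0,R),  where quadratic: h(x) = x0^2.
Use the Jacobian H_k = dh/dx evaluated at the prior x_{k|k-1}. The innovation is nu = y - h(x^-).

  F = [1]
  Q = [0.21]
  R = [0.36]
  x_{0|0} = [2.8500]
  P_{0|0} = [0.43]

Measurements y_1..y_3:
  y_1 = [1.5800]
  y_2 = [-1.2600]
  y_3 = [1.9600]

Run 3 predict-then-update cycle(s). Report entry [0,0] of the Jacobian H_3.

H_jac[0,0] = 1.2864

step 1: x^-=[2.8500]  P^-=[0.6400]  H_jac=[5.7000]  S=[21.1536]  K=[0.1725]  nu=[-6.5425]  x^+=[1.7217]  P^+=[0.0109]
step 2: x^-=[1.7217]  P^-=[0.2209]  H_jac=[3.4435]  S=[2.9792]  K=[0.2553]  nu=[-4.2243]  x^+=[0.6432]  P^+=[0.0267]
step 3: x^-=[0.6432]  P^-=[0.2367]  H_jac=[1.2864]  S=[0.7517]  K=[0.4051]  nu=[1.5463]  x^+=[1.2695]  P^+=[0.1134]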